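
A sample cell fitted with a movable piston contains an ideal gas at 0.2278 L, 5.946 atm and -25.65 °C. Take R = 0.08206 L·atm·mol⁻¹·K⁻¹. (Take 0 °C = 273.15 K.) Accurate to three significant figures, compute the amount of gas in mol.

Convert: T = 247.50 K.
PV = nRT ⇒ n = PV/(RT) = (5.946 × 0.2278) / (0.08206 × 247.50)

n ≈ 0.0667 mol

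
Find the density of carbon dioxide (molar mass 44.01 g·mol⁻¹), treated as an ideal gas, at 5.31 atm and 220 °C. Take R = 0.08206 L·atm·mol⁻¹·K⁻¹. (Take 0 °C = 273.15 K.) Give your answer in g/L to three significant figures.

ρ ≈ 5.77 g/L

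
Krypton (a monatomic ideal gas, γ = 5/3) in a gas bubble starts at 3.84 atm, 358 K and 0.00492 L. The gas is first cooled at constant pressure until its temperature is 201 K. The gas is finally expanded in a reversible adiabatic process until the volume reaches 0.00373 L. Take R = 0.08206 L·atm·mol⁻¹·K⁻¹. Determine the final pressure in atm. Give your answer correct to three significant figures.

P constant ⇒ V ∝ T: P₂ = P₁; V₂ = V₁·(T₂/T₁) = 0.002762 L.
Adiabatic (γ = 5/3), T V^(γ−1) and P V^γ constant: T₃ = T₂·(V₂/V₃)^(γ−1) = 164.5 K; P₃ = P₂·(V₂/V₃)^γ = 2.328 atm.

P₃ ≈ 2.33 atm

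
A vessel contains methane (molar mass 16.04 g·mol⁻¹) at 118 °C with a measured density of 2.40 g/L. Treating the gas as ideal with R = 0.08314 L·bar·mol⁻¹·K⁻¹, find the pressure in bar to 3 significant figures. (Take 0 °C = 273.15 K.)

P ≈ 4.87 bar

ρ = PM/(RT) ⇒ P = ρRT/M = (2.40 × 0.08314 × 391.1) / 16.04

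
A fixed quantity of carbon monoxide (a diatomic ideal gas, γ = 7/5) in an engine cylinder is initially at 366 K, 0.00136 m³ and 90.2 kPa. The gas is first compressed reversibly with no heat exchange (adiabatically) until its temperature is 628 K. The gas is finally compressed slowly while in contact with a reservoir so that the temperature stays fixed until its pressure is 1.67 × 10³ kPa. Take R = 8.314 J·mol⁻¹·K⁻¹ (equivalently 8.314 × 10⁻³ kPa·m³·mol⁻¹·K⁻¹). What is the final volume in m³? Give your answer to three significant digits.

V₃ ≈ 0.000126 m³

Reversible adiabatic, γ = 7/5: P₂ = P₁·(T₂/T₁)^(γ/(γ−1)) = 596.9 kPa; V₂ = V₁·(T₁/T₂)^(1/(γ−1)) = 0.0003526 m³.
Isothermal, so P V is constant: T₃ = T₂; V₃ = V₂·(P₂/P₃) = 0.0001260 m³.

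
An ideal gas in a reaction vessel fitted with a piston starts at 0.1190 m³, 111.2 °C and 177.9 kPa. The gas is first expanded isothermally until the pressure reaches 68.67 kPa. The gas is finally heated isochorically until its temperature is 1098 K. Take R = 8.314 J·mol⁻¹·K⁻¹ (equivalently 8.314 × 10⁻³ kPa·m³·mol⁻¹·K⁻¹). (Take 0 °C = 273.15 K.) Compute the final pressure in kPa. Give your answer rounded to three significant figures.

Convert: T₁ = 384.3 K.
Isothermal, so P V is constant: T₂ = T₁; V₂ = V₁·(P₁/P₂) = 0.3083 m³.
V constant ⇒ P ∝ T: V₃ = V₂; P₃ = P₂·(T₃/T₂) = 196.2 kPa.

P₃ ≈ 196 kPa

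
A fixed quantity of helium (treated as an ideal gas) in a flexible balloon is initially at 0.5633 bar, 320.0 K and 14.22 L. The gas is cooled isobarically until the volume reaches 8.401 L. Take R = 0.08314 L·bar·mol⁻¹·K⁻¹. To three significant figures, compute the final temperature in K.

T₂ ≈ 189 K

Isobaric, so V/T is constant: P₂ = P₁; T₂ = T₁·(V₂/V₁) = 189.1 K.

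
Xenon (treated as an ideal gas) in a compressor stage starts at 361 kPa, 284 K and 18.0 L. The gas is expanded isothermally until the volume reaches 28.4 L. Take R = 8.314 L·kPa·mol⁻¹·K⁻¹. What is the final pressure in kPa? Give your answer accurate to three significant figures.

P₂ ≈ 229 kPa

Isothermal, so P V is constant: T₂ = T₁; P₂ = P₁·(V₁/V₂) = 228.8 kPa.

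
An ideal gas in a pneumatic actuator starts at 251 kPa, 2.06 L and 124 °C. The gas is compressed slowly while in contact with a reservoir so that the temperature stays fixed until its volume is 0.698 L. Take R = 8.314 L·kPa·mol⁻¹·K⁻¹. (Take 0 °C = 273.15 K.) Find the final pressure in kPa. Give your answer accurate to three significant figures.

P₂ ≈ 741 kPa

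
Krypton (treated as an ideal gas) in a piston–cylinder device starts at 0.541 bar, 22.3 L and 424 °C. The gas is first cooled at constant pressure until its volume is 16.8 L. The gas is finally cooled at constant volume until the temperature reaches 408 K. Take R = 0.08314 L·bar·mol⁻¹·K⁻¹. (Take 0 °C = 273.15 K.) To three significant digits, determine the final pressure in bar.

P₃ ≈ 0.420 bar

Convert: T₁ = 697.1 K.
Isobaric, so V/T is constant: P₂ = P₁; T₂ = T₁·(V₂/V₁) = 525.2 K.
V constant ⇒ P ∝ T: V₃ = V₂; P₃ = P₂·(T₃/T₂) = 0.4203 bar.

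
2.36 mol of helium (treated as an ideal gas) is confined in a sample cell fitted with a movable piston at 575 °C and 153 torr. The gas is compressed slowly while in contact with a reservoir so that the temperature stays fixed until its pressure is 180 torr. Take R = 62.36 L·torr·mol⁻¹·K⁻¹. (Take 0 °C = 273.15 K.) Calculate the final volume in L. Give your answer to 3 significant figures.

V₂ ≈ 693 L

Convert: T₁ = 848.1 K.
From PV = nRT: V₁ = nRT₁/P₁ = 815.8 L.
Isothermal, so P V is constant: T₂ = T₁; V₂ = V₁·(P₁/P₂) = 693.5 L.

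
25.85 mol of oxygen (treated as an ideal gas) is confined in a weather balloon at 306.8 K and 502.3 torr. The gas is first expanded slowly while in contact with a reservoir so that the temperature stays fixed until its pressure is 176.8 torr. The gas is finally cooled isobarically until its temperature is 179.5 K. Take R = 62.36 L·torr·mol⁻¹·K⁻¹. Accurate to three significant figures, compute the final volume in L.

V₃ ≈ 1.64e+03 L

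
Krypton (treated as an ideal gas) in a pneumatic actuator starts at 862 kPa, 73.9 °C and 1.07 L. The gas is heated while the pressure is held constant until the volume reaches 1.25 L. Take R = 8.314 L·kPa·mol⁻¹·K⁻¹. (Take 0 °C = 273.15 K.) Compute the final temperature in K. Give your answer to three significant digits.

Convert: T₁ = 347.0 K.
P constant ⇒ V ∝ T: P₂ = P₁; T₂ = T₁·(V₂/V₁) = 405.4 K.

T₂ ≈ 405 K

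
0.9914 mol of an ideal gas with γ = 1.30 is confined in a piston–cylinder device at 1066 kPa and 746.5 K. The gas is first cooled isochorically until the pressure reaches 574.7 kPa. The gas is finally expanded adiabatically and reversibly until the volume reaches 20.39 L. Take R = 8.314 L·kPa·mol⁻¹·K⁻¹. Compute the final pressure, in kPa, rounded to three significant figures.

P₃ ≈ 111 kPa

From PV = nRT: V₁ = nRT₁/P₁ = 5.772 L.
V constant ⇒ P ∝ T: V₂ = V₁; T₂ = T₁·(P₂/P₁) = 402.5 K.
Reversible adiabatic, γ = 1.30: T₃ = T₂·(V₂/V₃)^(γ−1) = 275.6 K; P₃ = P₂·(V₂/V₃)^γ = 111.4 kPa.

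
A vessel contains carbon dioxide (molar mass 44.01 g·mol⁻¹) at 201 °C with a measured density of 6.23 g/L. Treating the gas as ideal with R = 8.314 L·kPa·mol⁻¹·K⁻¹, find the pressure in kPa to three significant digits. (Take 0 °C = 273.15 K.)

P ≈ 558 kPa

ρ = PM/(RT) ⇒ P = ρRT/M = (6.23 × 8.314 × 474.1) / 44.01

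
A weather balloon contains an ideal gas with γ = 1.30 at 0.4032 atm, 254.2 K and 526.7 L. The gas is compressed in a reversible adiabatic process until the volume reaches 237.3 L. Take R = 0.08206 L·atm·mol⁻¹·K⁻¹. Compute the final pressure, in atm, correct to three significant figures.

Adiabatic (γ = 1.30), T V^(γ−1) and P V^γ constant: T₂ = T₁·(V₁/V₂)^(γ−1) = 322.9 K; P₂ = P₁·(V₁/V₂)^γ = 1.137 atm.

P₂ ≈ 1.14 atm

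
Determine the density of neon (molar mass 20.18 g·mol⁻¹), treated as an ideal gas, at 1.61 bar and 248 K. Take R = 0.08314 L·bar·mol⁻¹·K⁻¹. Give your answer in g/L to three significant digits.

ρ ≈ 1.58 g/L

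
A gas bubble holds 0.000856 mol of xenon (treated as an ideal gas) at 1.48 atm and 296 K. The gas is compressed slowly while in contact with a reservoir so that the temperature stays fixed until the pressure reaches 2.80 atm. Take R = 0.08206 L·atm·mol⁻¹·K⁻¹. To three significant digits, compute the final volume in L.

V₂ ≈ 0.00743 L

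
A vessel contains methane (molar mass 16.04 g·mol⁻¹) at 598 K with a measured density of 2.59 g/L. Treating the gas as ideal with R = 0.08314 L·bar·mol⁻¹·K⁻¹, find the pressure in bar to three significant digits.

P ≈ 8.03 bar

ρ = PM/(RT) ⇒ P = ρRT/M = (2.59 × 0.08314 × 598.0) / 16.04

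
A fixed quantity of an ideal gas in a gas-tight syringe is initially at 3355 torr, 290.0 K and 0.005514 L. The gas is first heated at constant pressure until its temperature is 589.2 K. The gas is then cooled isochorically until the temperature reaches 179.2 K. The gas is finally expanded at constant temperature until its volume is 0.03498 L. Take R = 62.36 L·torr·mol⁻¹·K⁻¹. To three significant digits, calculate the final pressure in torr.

P constant ⇒ V ∝ T: P₂ = P₁; V₂ = V₁·(T₂/T₁) = 0.01120 L.
V constant ⇒ P ∝ T: V₃ = V₂; P₃ = P₂·(T₃/T₂) = 1020 torr.
Isothermal, so P V is constant: T₄ = T₃; P₄ = P₃·(V₃/V₄) = 326.8 torr.

P₄ ≈ 327 torr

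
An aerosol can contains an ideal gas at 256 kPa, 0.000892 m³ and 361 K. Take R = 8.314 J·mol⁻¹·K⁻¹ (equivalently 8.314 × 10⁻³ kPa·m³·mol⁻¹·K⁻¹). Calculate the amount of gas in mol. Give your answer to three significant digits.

PV = nRT ⇒ n = PV/(RT) = (256 × 0.000892) / (8.314 × 10⁻³ × 361)

n ≈ 0.0761 mol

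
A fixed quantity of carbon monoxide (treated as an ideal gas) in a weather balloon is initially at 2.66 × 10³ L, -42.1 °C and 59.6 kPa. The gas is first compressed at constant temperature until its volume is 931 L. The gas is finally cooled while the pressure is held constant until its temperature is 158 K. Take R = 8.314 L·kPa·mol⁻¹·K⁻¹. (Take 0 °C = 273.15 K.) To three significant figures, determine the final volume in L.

V₃ ≈ 637 L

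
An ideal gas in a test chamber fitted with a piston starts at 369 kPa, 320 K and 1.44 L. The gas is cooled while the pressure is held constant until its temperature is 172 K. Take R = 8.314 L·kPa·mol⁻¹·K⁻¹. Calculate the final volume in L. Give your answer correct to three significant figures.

Isobaric, so V/T is constant: P₂ = P₁; V₂ = V₁·(T₂/T₁) = 0.7740 L.

V₂ ≈ 0.774 L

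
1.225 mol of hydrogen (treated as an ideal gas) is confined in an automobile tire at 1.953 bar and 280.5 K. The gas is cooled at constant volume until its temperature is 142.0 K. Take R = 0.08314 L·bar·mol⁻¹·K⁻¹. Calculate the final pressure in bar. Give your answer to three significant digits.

P₂ ≈ 0.989 bar

From PV = nRT: V₁ = nRT₁/P₁ = 14.63 L.
Isochoric, so P/T is constant: V₂ = V₁; P₂ = P₁·(T₂/T₁) = 0.9887 bar.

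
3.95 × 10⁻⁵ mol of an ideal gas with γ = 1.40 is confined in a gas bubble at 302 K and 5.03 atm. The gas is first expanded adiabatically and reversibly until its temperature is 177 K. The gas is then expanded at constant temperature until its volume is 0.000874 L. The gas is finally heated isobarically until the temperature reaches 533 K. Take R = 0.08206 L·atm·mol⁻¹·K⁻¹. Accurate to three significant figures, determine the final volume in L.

V₄ ≈ 0.00263 L

From PV = nRT: V₁ = nRT₁/P₁ = 0.0001946 L.
Reversible adiabatic, γ = 1.40: P₂ = P₁·(T₂/T₁)^(γ/(γ−1)) = 0.7753 atm; V₂ = V₁·(T₁/T₂)^(1/(γ−1)) = 0.0007400 L.
Isothermal, so P V is constant: T₃ = T₂; P₃ = P₂·(V₂/V₃) = 0.6564 atm.
P constant ⇒ V ∝ T: P₄ = P₃; V₄ = V₃·(T₄/T₃) = 0.002632 L.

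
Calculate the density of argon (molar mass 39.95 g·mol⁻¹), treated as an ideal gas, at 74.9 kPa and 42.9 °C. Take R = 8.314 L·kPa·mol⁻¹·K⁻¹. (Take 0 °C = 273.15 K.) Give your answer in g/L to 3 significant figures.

ρ ≈ 1.14 g/L

ρ = PM/(RT) = (74.9 × 39.95) / (8.314 × 316.0)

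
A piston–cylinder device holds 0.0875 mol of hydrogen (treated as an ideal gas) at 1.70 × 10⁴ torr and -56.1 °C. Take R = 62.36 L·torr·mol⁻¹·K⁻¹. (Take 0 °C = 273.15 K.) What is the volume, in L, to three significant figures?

V ≈ 0.0697 L

Convert: T = 217.05 K.
PV = nRT ⇒ V = nRT/P = (0.0875 × 62.36 × 217.05) / 1.70e+04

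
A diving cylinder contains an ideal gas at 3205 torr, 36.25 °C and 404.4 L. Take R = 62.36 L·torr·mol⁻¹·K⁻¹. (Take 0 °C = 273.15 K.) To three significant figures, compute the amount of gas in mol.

Convert: T = 309.40 K.
PV = nRT ⇒ n = PV/(RT) = (3205 × 404.4) / (62.36 × 309.40)

n ≈ 67.2 mol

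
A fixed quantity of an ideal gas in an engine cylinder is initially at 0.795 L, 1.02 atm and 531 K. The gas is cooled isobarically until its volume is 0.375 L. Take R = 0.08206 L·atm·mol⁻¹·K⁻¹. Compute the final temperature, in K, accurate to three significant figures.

T₂ ≈ 250 K

P constant ⇒ V ∝ T: P₂ = P₁; T₂ = T₁·(V₂/V₁) = 250.5 K.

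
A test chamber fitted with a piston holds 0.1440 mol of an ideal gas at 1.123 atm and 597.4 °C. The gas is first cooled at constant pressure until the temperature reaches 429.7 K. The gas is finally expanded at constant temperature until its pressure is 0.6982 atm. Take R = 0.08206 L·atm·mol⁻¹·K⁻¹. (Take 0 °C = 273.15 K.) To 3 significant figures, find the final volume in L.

V₃ ≈ 7.27 L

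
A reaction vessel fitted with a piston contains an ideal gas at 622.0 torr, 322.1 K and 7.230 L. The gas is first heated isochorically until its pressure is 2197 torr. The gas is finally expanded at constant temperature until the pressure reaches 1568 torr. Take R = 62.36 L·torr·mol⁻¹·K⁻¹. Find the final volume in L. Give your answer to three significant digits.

Isochoric, so P/T is constant: V₂ = V₁; T₂ = T₁·(P₂/P₁) = 1138 K.
T constant ⇒ Boyle's law P V = const: T₃ = T₂; V₃ = V₂·(P₂/P₃) = 10.13 L.

V₃ ≈ 10.1 L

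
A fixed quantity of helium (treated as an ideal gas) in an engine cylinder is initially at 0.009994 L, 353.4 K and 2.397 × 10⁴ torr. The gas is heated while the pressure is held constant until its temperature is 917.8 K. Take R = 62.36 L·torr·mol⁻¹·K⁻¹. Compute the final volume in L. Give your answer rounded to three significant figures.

V₂ ≈ 0.0260 L

Isobaric, so V/T is constant: P₂ = P₁; V₂ = V₁·(T₂/T₁) = 0.02595 L.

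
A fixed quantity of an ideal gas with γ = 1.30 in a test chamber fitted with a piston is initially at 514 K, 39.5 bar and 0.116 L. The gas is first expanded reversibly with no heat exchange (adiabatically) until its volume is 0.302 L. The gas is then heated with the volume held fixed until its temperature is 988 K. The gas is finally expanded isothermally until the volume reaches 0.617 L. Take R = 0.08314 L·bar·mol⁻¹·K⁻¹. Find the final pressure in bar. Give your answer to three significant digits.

P₄ ≈ 14.3 bar

Adiabatic (γ = 1.30), T V^(γ−1) and P V^γ constant: T₂ = T₁·(V₁/V₂)^(γ−1) = 385.7 K; P₂ = P₁·(V₁/V₂)^γ = 11.39 bar.
Isochoric, so P/T is constant: V₃ = V₂; P₃ = P₂·(T₃/T₂) = 29.16 bar.
T constant ⇒ Boyle's law P V = const: T₄ = T₃; P₄ = P₃·(V₃/V₄) = 14.27 bar.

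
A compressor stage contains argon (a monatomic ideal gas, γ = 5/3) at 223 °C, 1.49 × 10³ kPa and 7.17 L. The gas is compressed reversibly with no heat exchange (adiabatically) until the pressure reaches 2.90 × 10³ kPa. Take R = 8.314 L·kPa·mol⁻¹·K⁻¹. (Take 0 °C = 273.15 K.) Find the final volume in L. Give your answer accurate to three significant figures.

V₂ ≈ 4.81 L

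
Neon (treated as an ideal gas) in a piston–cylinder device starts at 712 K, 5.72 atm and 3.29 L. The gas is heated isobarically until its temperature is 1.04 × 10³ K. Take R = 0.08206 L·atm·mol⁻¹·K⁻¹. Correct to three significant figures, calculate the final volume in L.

Isobaric, so V/T is constant: P₂ = P₁; V₂ = V₁·(T₂/T₁) = 4.806 L.

V₂ ≈ 4.81 L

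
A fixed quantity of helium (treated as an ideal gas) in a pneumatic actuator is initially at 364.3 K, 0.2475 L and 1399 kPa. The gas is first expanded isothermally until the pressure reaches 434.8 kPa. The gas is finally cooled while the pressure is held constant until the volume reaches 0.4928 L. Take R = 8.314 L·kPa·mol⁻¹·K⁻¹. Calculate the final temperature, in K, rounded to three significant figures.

T constant ⇒ Boyle's law P V = const: T₂ = T₁; V₂ = V₁·(P₁/P₂) = 0.7963 L.
Isobaric, so V/T is constant: P₃ = P₂; T₃ = T₂·(V₃/V₂) = 225.4 K.

T₃ ≈ 225 K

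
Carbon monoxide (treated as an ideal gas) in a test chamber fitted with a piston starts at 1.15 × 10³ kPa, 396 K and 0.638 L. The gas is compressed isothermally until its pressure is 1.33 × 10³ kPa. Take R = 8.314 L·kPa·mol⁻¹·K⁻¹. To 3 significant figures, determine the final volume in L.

V₂ ≈ 0.552 L

T constant ⇒ Boyle's law P V = const: T₂ = T₁; V₂ = V₁·(P₁/P₂) = 0.5517 L.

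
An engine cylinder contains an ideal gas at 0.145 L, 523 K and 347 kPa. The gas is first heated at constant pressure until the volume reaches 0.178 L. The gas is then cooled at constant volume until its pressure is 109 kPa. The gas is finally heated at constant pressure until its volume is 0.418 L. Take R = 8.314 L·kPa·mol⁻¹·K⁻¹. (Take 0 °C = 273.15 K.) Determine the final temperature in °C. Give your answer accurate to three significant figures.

P constant ⇒ V ∝ T: P₂ = P₁; T₂ = T₁·(V₂/V₁) = 642.0 K.
V constant ⇒ P ∝ T: V₃ = V₂; T₃ = T₂·(P₃/P₂) = 201.7 K.
P constant ⇒ V ∝ T: P₄ = P₃; T₄ = T₃·(V₄/V₃) = 473.6 K.

T₄ ≈ 200 °C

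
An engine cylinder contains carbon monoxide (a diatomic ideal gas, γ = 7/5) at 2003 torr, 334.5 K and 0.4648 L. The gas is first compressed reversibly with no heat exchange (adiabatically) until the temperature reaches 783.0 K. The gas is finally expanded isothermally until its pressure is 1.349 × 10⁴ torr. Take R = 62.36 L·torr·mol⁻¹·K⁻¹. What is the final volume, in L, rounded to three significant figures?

Adiabatic (γ = 7/5), T V^(γ−1) and P V^γ constant: P₂ = P₁·(T₂/T₁)^(γ/(γ−1)) = 3.931e+04 torr; V₂ = V₁·(T₁/T₂)^(1/(γ−1)) = 0.05544 L.
Isothermal, so P V is constant: T₃ = T₂; V₃ = V₂·(P₂/P₃) = 0.1615 L.

V₃ ≈ 0.162 L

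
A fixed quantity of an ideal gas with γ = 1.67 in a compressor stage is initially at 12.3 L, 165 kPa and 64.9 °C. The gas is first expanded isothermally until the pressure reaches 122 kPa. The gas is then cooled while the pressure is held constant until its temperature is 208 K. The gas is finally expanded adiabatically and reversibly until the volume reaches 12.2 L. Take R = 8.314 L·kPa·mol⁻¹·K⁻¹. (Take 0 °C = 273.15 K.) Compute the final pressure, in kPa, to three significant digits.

P₄ ≈ 91.0 kPa

Convert: T₁ = 338.0 K.
Isothermal, so P V is constant: T₂ = T₁; V₂ = V₁·(P₁/P₂) = 16.64 L.
P constant ⇒ V ∝ T: P₃ = P₂; V₃ = V₂·(T₃/T₂) = 10.24 L.
Reversible adiabatic, γ = 1.67: T₄ = T₃·(V₃/V₄)^(γ−1) = 184.9 K; P₄ = P₃·(V₃/V₄)^γ = 91.00 kPa.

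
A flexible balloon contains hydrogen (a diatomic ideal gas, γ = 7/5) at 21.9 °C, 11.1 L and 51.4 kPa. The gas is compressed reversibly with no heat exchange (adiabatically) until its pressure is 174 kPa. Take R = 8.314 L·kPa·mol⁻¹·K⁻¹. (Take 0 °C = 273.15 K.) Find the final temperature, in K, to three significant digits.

T₂ ≈ 418 K

Convert: T₁ = 295.0 K.
Adiabatic (γ = 7/5), T V^(γ−1) and P V^γ constant: T₂ = T₁·(P₂/P₁)^((γ−1)/γ) = 418.0 K; V₂ = V₁·(P₁/P₂)^(1/γ) = 4.646 L.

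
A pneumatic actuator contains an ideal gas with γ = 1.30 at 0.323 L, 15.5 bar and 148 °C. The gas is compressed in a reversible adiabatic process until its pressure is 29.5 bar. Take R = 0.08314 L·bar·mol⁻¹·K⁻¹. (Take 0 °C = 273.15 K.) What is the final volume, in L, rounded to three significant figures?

V₂ ≈ 0.197 L

Convert: T₁ = 421.1 K.
Adiabatic (γ = 1.30), T V^(γ−1) and P V^γ constant: T₂ = T₁·(P₂/P₁)^((γ−1)/γ) = 488.6 K; V₂ = V₁·(P₁/P₂)^(1/γ) = 0.1969 L.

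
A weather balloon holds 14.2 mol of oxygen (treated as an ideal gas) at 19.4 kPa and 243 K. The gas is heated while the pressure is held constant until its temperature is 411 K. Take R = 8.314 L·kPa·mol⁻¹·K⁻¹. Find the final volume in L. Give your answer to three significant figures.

V₂ ≈ 2.50e+03 L

From PV = nRT: V₁ = nRT₁/P₁ = 1479 L.
Isobaric, so V/T is constant: P₂ = P₁; V₂ = V₁·(T₂/T₁) = 2501 L.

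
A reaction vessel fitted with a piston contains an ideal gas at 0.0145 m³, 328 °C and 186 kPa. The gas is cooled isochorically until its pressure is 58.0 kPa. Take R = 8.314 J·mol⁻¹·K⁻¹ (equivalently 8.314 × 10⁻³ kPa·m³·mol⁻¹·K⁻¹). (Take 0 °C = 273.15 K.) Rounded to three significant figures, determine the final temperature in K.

T₂ ≈ 187 K

Convert: T₁ = 601.1 K.
V constant ⇒ P ∝ T: V₂ = V₁; T₂ = T₁·(P₂/P₁) = 187.5 K.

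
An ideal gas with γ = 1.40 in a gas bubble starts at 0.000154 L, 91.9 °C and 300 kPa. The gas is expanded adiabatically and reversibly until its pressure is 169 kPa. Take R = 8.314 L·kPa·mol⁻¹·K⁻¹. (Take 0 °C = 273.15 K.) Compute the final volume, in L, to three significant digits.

V₂ ≈ 0.000232 L

Convert: T₁ = 365.0 K.
Reversible adiabatic, γ = 1.40: T₂ = T₁·(P₂/P₁)^((γ−1)/γ) = 309.8 K; V₂ = V₁·(P₁/P₂)^(1/γ) = 0.0002320 L.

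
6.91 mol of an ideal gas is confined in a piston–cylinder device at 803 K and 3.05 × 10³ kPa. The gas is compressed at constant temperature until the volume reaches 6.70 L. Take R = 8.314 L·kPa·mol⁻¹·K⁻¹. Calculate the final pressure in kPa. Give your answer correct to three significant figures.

P₂ ≈ 6.89e+03 kPa

From PV = nRT: V₁ = nRT₁/P₁ = 15.13 L.
Isothermal, so P V is constant: T₂ = T₁; P₂ = P₁·(V₁/V₂) = 6885 kPa.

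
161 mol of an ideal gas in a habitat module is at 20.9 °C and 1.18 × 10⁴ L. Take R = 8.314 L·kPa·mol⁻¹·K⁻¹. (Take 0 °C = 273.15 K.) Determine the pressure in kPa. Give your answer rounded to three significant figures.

P ≈ 33.4 kPa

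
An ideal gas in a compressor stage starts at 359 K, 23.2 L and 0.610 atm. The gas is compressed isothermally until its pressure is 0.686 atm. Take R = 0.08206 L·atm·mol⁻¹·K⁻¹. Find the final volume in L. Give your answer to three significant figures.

T constant ⇒ Boyle's law P V = const: T₂ = T₁; V₂ = V₁·(P₁/P₂) = 20.63 L.

V₂ ≈ 20.6 L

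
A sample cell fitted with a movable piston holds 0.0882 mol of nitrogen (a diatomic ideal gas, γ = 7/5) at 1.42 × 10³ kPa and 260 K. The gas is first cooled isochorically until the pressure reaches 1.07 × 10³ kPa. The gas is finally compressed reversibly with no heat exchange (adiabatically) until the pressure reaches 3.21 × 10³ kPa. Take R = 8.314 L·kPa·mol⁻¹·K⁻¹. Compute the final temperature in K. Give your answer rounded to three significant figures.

From PV = nRT: V₁ = nRT₁/P₁ = 0.1343 L.
V constant ⇒ P ∝ T: V₂ = V₁; T₂ = T₁·(P₂/P₁) = 195.9 K.
Reversible adiabatic, γ = 7/5: T₃ = T₂·(P₃/P₂)^((γ−1)/γ) = 268.2 K; V₃ = V₂·(P₂/P₃)^(1/γ) = 0.06126 L.

T₃ ≈ 268 K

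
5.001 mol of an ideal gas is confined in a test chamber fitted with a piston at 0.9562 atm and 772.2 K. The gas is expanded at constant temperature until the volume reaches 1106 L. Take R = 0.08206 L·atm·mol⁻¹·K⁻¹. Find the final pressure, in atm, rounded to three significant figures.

From PV = nRT: V₁ = nRT₁/P₁ = 331.4 L.
T constant ⇒ Boyle's law P V = const: T₂ = T₁; P₂ = P₁·(V₁/V₂) = 0.2865 atm.

P₂ ≈ 0.287 atm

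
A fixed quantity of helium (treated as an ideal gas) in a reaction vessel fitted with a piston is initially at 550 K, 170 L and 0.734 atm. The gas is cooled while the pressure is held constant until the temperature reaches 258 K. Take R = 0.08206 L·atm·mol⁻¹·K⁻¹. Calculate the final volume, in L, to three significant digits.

V₂ ≈ 79.7 L

P constant ⇒ V ∝ T: P₂ = P₁; V₂ = V₁·(T₂/T₁) = 79.75 L.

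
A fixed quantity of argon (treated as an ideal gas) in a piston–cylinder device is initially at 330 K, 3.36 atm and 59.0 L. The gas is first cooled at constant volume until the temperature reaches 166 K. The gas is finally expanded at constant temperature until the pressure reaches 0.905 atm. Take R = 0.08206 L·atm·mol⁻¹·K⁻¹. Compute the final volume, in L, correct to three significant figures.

V constant ⇒ P ∝ T: V₂ = V₁; P₂ = P₁·(T₂/T₁) = 1.690 atm.
T constant ⇒ Boyle's law P V = const: T₃ = T₂; V₃ = V₂·(P₂/P₃) = 110.2 L.

V₃ ≈ 110 L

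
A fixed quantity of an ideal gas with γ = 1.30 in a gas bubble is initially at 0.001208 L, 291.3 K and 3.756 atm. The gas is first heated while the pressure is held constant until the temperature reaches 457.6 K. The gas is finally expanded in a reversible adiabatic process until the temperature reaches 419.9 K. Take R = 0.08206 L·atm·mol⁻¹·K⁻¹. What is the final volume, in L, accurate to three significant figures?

P constant ⇒ V ∝ T: P₂ = P₁; V₂ = V₁·(T₂/T₁) = 0.001898 L.
Adiabatic (γ = 1.30), T V^(γ−1) and P V^γ constant: P₃ = P₂·(T₃/T₂)^(γ/(γ−1)) = 2.588 atm; V₃ = V₂·(T₂/T₃)^(1/(γ−1)) = 0.002527 L.

V₃ ≈ 0.00253 L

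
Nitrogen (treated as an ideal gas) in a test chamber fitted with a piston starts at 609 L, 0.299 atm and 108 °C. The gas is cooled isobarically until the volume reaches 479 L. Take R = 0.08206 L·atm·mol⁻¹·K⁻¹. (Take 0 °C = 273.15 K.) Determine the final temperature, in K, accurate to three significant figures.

Convert: T₁ = 381.1 K.
P constant ⇒ V ∝ T: P₂ = P₁; T₂ = T₁·(V₂/V₁) = 299.8 K.

T₂ ≈ 300 K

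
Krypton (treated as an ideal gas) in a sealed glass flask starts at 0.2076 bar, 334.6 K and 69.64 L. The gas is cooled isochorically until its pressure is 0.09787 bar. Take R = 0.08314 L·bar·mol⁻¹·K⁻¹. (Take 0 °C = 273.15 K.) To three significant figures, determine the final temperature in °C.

Isochoric, so P/T is constant: V₂ = V₁; T₂ = T₁·(P₂/P₁) = 157.7 K.

T₂ ≈ -115 °C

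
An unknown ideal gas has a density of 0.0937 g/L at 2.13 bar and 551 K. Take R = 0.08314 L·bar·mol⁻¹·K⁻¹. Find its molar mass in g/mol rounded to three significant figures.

M ≈ 2.02 g/mol

ρ = PM/(RT) ⇒ M = ρRT/P = (0.0937 × 0.08314 × 551.0) / 2.13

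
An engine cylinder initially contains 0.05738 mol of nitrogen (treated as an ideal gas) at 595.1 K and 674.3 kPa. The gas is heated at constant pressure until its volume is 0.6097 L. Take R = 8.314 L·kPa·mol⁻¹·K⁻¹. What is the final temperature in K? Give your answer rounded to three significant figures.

T₂ ≈ 862 K

From PV = nRT: V₁ = nRT₁/P₁ = 0.4210 L.
P constant ⇒ V ∝ T: P₂ = P₁; T₂ = T₁·(V₂/V₁) = 861.8 K.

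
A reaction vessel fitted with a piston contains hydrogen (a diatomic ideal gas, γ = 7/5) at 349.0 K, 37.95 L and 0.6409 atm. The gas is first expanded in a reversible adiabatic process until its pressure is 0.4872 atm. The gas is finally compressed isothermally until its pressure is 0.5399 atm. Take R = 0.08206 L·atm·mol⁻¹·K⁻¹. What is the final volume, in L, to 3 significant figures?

Adiabatic (γ = 7/5), T V^(γ−1) and P V^γ constant: T₂ = T₁·(P₂/P₁)^((γ−1)/γ) = 322.7 K; V₂ = V₁·(P₁/P₂)^(1/γ) = 46.16 L.
T constant ⇒ Boyle's law P V = const: T₃ = T₂; V₃ = V₂·(P₂/P₃) = 41.65 L.

V₃ ≈ 41.7 L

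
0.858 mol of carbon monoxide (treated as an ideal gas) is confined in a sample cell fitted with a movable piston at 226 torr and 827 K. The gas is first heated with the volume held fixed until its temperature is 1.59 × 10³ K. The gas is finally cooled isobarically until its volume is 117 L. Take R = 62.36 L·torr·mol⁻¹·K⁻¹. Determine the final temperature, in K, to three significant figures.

T₃ ≈ 950 K

From PV = nRT: V₁ = nRT₁/P₁ = 195.8 L.
V constant ⇒ P ∝ T: V₂ = V₁; P₂ = P₁·(T₂/T₁) = 434.5 torr.
P constant ⇒ V ∝ T: P₃ = P₂; T₃ = T₂·(V₃/V₂) = 950.2 K.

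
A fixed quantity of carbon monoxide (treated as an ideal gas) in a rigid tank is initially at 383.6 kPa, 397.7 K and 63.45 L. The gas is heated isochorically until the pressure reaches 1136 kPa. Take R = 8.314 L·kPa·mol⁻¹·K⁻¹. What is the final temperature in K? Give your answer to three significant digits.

V constant ⇒ P ∝ T: V₂ = V₁; T₂ = T₁·(P₂/P₁) = 1178 K.

T₂ ≈ 1.18e+03 K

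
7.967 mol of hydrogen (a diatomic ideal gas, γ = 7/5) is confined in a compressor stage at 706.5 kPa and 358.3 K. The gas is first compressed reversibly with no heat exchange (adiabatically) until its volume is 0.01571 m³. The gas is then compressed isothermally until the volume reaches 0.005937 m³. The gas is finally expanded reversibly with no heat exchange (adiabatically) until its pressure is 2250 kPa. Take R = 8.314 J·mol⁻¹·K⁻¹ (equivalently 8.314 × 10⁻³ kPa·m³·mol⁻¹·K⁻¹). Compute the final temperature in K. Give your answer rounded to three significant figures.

From PV = nRT: V₁ = nRT₁/P₁ = 0.03359 m³.
Adiabatic (γ = 7/5), T V^(γ−1) and P V^γ constant: T₂ = T₁·(V₁/V₂)^(γ−1) = 485.6 K; P₂ = P₁·(V₁/V₂)^γ = 2047 kPa.
Isothermal, so P V is constant: T₃ = T₂; P₃ = P₂·(V₂/V₃) = 5418 kPa.
Adiabatic (γ = 7/5), T V^(γ−1) and P V^γ constant: T₄ = T₃·(P₄/P₃)^((γ−1)/γ) = 377.8 K; V₄ = V₃·(P₃/P₄)^(1/γ) = 0.01112 m³.

T₄ ≈ 378 K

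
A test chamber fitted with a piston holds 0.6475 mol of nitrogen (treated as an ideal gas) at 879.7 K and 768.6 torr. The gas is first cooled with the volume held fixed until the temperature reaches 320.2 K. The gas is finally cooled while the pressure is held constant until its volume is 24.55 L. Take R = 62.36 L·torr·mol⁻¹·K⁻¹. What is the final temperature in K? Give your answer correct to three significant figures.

T₃ ≈ 170 K

From PV = nRT: V₁ = nRT₁/P₁ = 46.21 L.
Isochoric, so P/T is constant: V₂ = V₁; P₂ = P₁·(T₂/T₁) = 279.8 torr.
Isobaric, so V/T is constant: P₃ = P₂; T₃ = T₂·(V₃/V₂) = 170.1 K.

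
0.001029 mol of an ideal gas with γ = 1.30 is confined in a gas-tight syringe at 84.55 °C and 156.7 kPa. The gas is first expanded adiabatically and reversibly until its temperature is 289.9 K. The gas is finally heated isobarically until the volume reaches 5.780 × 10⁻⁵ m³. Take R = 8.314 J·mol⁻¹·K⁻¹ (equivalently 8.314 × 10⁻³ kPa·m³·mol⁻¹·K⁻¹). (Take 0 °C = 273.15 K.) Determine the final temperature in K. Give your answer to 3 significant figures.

T₃ ≈ 426 K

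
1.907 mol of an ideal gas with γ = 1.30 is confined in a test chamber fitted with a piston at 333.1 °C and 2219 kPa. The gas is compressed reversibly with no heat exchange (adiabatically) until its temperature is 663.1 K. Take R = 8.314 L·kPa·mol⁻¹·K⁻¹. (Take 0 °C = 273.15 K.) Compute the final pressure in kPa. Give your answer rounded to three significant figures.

Convert: T₁ = 606.2 K.
From PV = nRT: V₁ = nRT₁/P₁ = 4.332 L.
Adiabatic (γ = 1.30), T V^(γ−1) and P V^γ constant: P₂ = P₁·(T₂/T₁)^(γ/(γ−1)) = 3272 kPa; V₂ = V₁·(T₁/T₂)^(1/(γ−1)) = 3.213 L.

P₂ ≈ 3.27e+03 kPa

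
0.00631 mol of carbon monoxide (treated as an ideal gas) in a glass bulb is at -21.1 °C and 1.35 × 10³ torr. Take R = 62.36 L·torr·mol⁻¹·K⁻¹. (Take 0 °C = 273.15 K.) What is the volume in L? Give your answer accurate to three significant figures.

Convert: T = 252.05 K.
PV = nRT ⇒ V = nRT/P = (0.00631 × 62.36 × 252.05) / 1.35e+03

V ≈ 0.0735 L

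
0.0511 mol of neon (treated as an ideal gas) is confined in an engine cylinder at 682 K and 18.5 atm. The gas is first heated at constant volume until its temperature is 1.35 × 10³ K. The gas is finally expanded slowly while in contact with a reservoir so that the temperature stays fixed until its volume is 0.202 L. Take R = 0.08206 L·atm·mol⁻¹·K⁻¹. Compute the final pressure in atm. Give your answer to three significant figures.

From PV = nRT: V₁ = nRT₁/P₁ = 0.1546 L.
V constant ⇒ P ∝ T: V₂ = V₁; P₂ = P₁·(T₂/T₁) = 36.62 atm.
Isothermal, so P V is constant: T₃ = T₂; P₃ = P₂·(V₂/V₃) = 28.02 atm.

P₃ ≈ 28.0 atm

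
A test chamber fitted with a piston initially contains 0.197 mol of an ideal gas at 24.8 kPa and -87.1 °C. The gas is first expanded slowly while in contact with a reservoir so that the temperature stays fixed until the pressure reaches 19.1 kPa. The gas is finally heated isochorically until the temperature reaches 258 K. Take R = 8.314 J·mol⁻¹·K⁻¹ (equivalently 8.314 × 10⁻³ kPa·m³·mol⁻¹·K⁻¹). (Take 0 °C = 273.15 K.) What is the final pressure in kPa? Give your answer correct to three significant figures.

P₃ ≈ 26.5 kPa

Convert: T₁ = 186.0 K.
From PV = nRT: V₁ = nRT₁/P₁ = 0.01229 m³.
Isothermal, so P V is constant: T₂ = T₁; V₂ = V₁·(P₁/P₂) = 0.01595 m³.
Isochoric, so P/T is constant: V₃ = V₂; P₃ = P₂·(T₃/T₂) = 26.49 kPa.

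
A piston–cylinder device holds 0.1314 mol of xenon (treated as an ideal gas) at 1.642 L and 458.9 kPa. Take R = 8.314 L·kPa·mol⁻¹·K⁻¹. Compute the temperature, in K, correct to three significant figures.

T ≈ 690 K

PV = nRT ⇒ T = PV/(nR) = (458.9 × 1.642) / (0.1314 × 8.314)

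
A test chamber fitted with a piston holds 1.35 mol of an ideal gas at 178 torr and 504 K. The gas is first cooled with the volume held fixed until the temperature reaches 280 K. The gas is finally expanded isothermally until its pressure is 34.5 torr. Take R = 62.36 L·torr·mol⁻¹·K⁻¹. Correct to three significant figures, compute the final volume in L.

V₃ ≈ 683 L

From PV = nRT: V₁ = nRT₁/P₁ = 238.4 L.
V constant ⇒ P ∝ T: V₂ = V₁; P₂ = P₁·(T₂/T₁) = 98.89 torr.
Isothermal, so P V is constant: T₃ = T₂; V₃ = V₂·(P₂/P₃) = 683.2 L.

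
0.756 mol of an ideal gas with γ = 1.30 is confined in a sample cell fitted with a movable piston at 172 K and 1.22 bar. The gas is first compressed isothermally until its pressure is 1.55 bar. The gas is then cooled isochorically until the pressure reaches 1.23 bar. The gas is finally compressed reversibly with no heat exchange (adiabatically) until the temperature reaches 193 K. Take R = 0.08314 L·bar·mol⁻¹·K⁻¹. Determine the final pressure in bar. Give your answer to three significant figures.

From PV = nRT: V₁ = nRT₁/P₁ = 8.861 L.
Isothermal, so P V is constant: T₂ = T₁; V₂ = V₁·(P₁/P₂) = 6.975 L.
Isochoric, so P/T is constant: V₃ = V₂; T₃ = T₂·(P₃/P₂) = 136.5 K.
Reversible adiabatic, γ = 1.30: P₄ = P₃·(T₄/T₃)^(γ/(γ−1)) = 5.519 bar; V₄ = V₃·(T₃/T₄)^(1/(γ−1)) = 2.198 L.

P₄ ≈ 5.52 bar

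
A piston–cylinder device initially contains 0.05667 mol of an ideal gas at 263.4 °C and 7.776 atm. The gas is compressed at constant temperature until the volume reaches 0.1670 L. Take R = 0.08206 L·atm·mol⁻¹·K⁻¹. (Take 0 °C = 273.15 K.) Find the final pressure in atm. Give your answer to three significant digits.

P₂ ≈ 14.9 atm

Convert: T₁ = 536.5 K.
From PV = nRT: V₁ = nRT₁/P₁ = 0.3209 L.
T constant ⇒ Boyle's law P V = const: T₂ = T₁; P₂ = P₁·(V₁/V₂) = 14.94 atm.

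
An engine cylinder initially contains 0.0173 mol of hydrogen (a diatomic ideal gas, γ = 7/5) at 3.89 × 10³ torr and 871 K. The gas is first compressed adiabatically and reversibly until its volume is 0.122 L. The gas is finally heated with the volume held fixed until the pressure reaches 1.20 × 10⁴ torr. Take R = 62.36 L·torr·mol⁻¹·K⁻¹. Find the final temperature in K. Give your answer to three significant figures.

From PV = nRT: V₁ = nRT₁/P₁ = 0.2416 L.
Adiabatic (γ = 7/5), T V^(γ−1) and P V^γ constant: T₂ = T₁·(V₁/V₂)^(γ−1) = 1145 K; P₂ = P₁·(V₁/V₂)^γ = 1.012e+04 torr.
Isochoric, so P/T is constant: V₃ = V₂; T₃ = T₂·(P₃/P₂) = 1357 K.

T₃ ≈ 1.36e+03 K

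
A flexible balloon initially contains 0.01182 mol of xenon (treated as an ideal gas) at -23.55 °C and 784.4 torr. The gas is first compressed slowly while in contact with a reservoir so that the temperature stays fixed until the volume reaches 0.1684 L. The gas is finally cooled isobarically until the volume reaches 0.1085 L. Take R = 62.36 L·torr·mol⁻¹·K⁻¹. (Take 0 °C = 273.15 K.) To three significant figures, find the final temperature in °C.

Convert: T₁ = 249.6 K.
From PV = nRT: V₁ = nRT₁/P₁ = 0.2345 L.
Isothermal, so P V is constant: T₂ = T₁; P₂ = P₁·(V₁/V₂) = 1093 torr.
Isobaric, so V/T is constant: P₃ = P₂; T₃ = T₂·(V₃/V₂) = 160.8 K.

T₃ ≈ -112 °C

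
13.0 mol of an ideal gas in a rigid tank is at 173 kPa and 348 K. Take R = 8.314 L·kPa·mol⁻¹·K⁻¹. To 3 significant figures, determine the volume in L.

V ≈ 217 L

PV = nRT ⇒ V = nRT/P = (13.0 × 8.314 × 348) / 173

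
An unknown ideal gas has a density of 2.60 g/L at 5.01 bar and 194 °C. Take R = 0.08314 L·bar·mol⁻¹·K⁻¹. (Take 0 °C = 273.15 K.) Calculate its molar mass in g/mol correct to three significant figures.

M ≈ 20.2 g/mol

ρ = PM/(RT) ⇒ M = ρRT/P = (2.60 × 0.08314 × 467.1) / 5.01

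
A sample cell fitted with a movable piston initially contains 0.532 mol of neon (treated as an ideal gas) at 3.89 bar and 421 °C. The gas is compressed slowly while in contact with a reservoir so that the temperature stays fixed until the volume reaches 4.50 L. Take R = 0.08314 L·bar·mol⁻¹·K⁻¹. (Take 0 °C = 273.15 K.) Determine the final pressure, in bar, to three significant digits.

P₂ ≈ 6.82 bar

Convert: T₁ = 694.1 K.
From PV = nRT: V₁ = nRT₁/P₁ = 7.893 L.
T constant ⇒ Boyle's law P V = const: T₂ = T₁; P₂ = P₁·(V₁/V₂) = 6.823 bar.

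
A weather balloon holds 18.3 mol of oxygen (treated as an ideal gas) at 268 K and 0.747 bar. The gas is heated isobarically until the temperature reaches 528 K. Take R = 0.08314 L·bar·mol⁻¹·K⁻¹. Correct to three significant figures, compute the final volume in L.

From PV = nRT: V₁ = nRT₁/P₁ = 545.9 L.
P constant ⇒ V ∝ T: P₂ = P₁; V₂ = V₁·(T₂/T₁) = 1075 L.

V₂ ≈ 1.08e+03 L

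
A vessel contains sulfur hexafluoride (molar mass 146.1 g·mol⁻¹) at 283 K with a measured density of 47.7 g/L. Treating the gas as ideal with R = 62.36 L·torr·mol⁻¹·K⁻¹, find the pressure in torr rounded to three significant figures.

P ≈ 5.76e+03 torr

ρ = PM/(RT) ⇒ P = ρRT/M = (47.7 × 62.36 × 283.0) / 146.1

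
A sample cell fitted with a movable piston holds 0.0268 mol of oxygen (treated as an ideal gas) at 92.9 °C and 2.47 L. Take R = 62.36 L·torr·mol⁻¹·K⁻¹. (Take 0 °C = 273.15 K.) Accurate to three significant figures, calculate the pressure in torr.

P ≈ 248 torr

Convert: T = 366.05 K.
PV = nRT ⇒ P = nRT/V = (0.0268 × 62.36 × 366.05) / 2.47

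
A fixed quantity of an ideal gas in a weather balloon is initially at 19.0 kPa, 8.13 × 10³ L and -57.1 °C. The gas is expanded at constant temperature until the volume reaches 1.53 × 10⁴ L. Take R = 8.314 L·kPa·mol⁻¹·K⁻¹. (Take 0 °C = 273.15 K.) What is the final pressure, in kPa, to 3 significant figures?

Convert: T₁ = 216.0 K.
Isothermal, so P V is constant: T₂ = T₁; P₂ = P₁·(V₁/V₂) = 10.10 kPa.

P₂ ≈ 10.1 kPa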